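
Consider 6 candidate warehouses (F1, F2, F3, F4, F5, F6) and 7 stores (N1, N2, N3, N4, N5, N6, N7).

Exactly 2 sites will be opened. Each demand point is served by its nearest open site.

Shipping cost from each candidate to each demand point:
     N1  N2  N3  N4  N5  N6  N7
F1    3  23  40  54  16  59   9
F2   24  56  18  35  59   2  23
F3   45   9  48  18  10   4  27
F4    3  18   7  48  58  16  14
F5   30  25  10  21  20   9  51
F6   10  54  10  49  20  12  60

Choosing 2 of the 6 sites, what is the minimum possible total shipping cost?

Open {F3, F4}.
  N1→F4 3, N2→F3 9, N3→F4 7, N4→F3 18, N5→F3 10, N6→F3 4, N7→F4 14  ⇒ total 65.
Compare {F3, F6}: total 88.
Compare {F1, F5}: total 91.
No size-2 selection does better; minimum is 65.

65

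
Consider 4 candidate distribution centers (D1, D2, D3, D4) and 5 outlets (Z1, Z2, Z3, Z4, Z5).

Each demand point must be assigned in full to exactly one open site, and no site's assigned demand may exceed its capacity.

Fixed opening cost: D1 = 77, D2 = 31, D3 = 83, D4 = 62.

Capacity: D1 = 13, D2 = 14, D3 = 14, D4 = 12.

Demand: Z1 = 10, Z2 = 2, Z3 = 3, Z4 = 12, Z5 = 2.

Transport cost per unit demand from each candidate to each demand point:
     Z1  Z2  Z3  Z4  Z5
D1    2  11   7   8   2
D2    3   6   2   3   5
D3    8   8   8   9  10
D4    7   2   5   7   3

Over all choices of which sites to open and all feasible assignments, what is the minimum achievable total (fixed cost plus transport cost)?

249

Open {D1, D2, D4}; cheapest assignment that respects the capacities:
  D1 (cap 13, load 12): Z1, Z5 — cost 10×2 + 2×2 = 24
  D2 (cap 14, load 12): Z4 — cost 12×3 = 36
  D4 (cap 12, load 5): Z2, Z3 — cost 2×2 + 3×5 = 19
  Shipping 79, fixed 170 → total 249.
  Any other capacity-feasible assignment to {D1, D2, D4} ships for at least 79.
Compare {D1, D2, D3}: its best feasible assignment gives total 287.
Compare {D2, D3, D4}: its best feasible assignment gives total 317.
Every other set of open sites that can feasibly serve all demand totals ≥ 287 even under its best assignment. Minimum: 249.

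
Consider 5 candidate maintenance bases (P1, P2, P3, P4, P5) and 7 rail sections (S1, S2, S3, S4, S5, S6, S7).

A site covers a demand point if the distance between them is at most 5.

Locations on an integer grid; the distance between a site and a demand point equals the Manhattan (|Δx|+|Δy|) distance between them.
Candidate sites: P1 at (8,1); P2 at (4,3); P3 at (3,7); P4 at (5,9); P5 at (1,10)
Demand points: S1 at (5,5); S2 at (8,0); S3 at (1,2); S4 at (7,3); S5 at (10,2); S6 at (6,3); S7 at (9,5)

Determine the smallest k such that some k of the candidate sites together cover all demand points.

Coverage sets (demand points within 5 of each site):
  P1: {S2, S4, S5, S6, S7}
  P2: {S1, S3, S4, S6}
  P3: {S1}
  P4: {S1}
  P5: {}
No single site covers all 7 demand points.
But {P1, P2} covers everything, so the minimum is 2.

2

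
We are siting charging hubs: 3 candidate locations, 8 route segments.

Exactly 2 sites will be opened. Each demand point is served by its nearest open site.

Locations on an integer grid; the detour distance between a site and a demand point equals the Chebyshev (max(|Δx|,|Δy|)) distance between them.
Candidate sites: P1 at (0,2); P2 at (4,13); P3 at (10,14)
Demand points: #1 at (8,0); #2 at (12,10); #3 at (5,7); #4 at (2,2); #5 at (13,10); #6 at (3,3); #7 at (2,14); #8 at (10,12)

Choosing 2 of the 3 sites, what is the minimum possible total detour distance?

36

Open {P1, P3}.
  #1→P1 8, #2→P3 4, #3→P1 5, #4→P1 2, #5→P3 4, #6→P1 3, #7→P3 8, #8→P3 2  ⇒ total 36.
Compare {P1, P2}: total 43.
Compare {P2, P3}: total 52.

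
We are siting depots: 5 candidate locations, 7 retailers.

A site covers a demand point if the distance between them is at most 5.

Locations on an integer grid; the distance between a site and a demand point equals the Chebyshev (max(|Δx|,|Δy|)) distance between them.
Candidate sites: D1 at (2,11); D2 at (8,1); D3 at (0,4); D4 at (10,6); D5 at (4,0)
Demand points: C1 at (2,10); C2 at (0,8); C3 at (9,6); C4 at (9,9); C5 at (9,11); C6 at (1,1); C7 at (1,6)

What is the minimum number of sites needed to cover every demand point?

3

Coverage sets (demand points within 5 of each site):
  D1: {C1, C2, C7}
  D2: {C3}
  D3: {C2, C6, C7}
  D4: {C3, C4, C5}
  D5: {C6}
No 2 sites suffice: every size-2 union leaves at least one demand point uncovered.
But {D1, D3, D4} covers everything, so the minimum is 3.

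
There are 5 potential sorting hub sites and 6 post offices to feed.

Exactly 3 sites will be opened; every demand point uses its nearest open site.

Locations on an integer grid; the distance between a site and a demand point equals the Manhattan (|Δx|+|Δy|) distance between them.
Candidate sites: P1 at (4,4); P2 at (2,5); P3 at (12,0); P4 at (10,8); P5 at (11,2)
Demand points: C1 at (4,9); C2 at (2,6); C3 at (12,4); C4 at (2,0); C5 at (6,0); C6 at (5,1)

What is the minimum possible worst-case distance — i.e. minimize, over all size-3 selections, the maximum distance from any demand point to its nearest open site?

Open {P1, P2, P3}.
  Farthest demand point is C5 at distance 6 (to P1); all others are ≤ 6.
With {P1, P2, P4} the worst case is 6.
With {P1, P2, P5} the worst case is 6.
No size-3 selection achieves below 6.

6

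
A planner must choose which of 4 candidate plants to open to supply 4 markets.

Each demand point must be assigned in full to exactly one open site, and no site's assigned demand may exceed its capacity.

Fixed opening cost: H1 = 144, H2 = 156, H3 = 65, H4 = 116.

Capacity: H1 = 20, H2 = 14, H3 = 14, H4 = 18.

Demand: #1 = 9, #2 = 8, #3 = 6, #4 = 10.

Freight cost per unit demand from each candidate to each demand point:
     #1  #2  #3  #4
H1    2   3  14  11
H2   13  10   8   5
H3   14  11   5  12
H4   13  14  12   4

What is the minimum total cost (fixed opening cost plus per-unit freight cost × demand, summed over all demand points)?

414

Open {H1, H4}; cheapest assignment that respects the capacities:
  H1 (cap 20, load 17): #1, #2 — cost 9×2 + 8×3 = 42
  H4 (cap 18, load 16): #3, #4 — cost 6×12 + 10×4 = 112
  Shipping 154, fixed 260 → total 414.
  Any other capacity-feasible assignment to {H1, H4} ships for at least 154.
Compare {H1, H3, H4}: its best feasible assignment gives total 437.
Compare {H1, H3}: its best feasible assignment gives total 455.
Every other set of open sites that can feasibly serve all demand totals ≥ 437 even under its best assignment. Minimum: 414.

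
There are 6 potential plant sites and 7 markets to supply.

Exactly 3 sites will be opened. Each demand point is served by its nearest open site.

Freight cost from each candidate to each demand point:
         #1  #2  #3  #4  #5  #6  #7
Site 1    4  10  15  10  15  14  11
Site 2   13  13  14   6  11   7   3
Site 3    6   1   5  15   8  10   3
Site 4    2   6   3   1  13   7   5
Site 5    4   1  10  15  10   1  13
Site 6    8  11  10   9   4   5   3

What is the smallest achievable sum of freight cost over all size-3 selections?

Open {Site 4, Site 5, Site 6}.
  #1→Site 4 2, #2→Site 5 1, #3→Site 4 3, #4→Site 4 1, #5→Site 6 4, #6→Site 5 1, #7→Site 6 3  ⇒ total 15.
Compare {Site 3, Site 4, Site 5}: total 19.
Compare {Site 3, Site 4, Site 6}: total 19.
No size-3 selection does better; minimum is 15.

15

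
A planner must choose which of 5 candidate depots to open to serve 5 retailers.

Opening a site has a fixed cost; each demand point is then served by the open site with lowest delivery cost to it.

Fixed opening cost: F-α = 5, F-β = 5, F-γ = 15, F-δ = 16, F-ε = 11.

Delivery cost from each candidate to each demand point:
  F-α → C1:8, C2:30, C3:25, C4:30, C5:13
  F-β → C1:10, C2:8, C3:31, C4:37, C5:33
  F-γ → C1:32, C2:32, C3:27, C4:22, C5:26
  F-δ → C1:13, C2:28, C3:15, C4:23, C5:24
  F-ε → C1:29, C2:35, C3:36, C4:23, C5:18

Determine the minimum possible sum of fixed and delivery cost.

Open {F-α, F-β, F-δ}: assign each demand point to its cheapest open site.
  C1→F-α 8, C2→F-β 8, C3→F-δ 15, C4→F-δ 23, C5→F-α 13
  delivery cost 67, fixed 26 → total 93.
Compare {F-α, F-β}: delivery cost 84 + fixed 10 = 94.
Compare {F-α, F-β, F-ε}: delivery cost 77 + fixed 21 = 98.
Compare {F-β, F-δ}: delivery cost 80 + fixed 21 = 101.
All other subsets cost ≥ 94. Minimum total cost: 93.

93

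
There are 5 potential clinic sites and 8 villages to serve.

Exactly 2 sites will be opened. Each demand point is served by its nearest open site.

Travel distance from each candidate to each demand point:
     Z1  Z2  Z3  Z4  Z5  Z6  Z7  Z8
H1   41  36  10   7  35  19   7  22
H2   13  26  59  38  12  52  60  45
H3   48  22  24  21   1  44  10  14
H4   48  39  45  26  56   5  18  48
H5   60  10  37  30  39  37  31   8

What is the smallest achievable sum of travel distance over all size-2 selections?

116

Open {H1, H2}.
  Z1→H2 13, Z2→H2 26, Z3→H1 10, Z4→H1 7, Z5→H2 12, Z6→H1 19, Z7→H1 7, Z8→H1 22  ⇒ total 116.
Compare {H1, H3}: total 121.
Compare {H1, H5}: total 137.
No size-2 selection does better; minimum is 116.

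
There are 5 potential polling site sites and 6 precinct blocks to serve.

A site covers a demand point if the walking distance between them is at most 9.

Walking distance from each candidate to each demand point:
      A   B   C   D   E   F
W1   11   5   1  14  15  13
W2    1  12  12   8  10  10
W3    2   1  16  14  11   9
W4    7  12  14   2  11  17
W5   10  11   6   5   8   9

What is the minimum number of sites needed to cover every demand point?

2

Coverage sets (demand points within 9 of each site):
  W1: {B, C}
  W2: {A, D}
  W3: {A, B, F}
  W4: {A, D}
  W5: {C, D, E, F}
No single site covers all 6 demand points.
But {W3, W5} covers everything, so the minimum is 2.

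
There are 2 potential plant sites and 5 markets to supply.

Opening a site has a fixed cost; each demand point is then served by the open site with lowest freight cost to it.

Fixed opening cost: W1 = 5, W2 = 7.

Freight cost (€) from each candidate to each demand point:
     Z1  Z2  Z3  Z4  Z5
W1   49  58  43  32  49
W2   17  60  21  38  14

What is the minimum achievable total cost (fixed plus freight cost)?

154

Open {W1, W2}: assign each demand point to its cheapest open site.
  Z1→W2 17, Z2→W1 58, Z3→W2 21, Z4→W1 32, Z5→W2 14
  freight cost 142, fixed 12 → total 154.
Compare {W2}: freight cost 150 + fixed 7 = 157.
Compare {W1}: freight cost 231 + fixed 5 = 236.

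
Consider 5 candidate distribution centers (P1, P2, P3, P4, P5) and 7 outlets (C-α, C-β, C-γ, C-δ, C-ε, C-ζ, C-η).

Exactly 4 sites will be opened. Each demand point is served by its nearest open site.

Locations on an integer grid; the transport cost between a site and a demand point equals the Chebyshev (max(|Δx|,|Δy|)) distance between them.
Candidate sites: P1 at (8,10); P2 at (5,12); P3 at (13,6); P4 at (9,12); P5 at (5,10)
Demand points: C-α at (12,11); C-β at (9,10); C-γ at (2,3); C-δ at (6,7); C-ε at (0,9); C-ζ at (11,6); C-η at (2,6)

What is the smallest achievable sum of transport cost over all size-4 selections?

Open {P1, P3, P4, P5}.
  C-α→P4 3, C-β→P1 1, C-γ→P1 7, C-δ→P1 3, C-ε→P5 5, C-ζ→P3 2, C-η→P5 4  ⇒ total 25.
Compare {P1, P2, P3, P5}: total 26.
Compare {P2, P3, P4, P5}: total 26.
No size-4 selection does better; minimum is 25.

25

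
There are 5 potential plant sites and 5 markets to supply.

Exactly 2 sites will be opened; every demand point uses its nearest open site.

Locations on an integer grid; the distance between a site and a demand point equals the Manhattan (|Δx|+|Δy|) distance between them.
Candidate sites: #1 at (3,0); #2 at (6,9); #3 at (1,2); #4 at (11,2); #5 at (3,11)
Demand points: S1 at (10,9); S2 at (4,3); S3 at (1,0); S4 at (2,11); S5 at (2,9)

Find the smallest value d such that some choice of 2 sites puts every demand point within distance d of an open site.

6

Open {#1, #2}.
  Farthest demand point is S4 at distance 6 (to #2); all others are ≤ 6.
With {#2, #3} the worst case is 6.
With {#1, #5} the worst case is 9.
No size-2 selection achieves below 6.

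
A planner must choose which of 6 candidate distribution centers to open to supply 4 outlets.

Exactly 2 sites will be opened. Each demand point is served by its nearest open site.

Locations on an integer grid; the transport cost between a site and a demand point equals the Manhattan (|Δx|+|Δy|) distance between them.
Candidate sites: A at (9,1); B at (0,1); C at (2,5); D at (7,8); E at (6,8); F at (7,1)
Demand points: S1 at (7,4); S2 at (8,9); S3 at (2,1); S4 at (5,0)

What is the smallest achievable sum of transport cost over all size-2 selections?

13

Open {D, F}.
  S1→F 3, S2→D 2, S3→F 5, S4→F 3  ⇒ total 13.
Compare {B, D}: total 14.
Compare {E, F}: total 14.
No size-2 selection does better; minimum is 13.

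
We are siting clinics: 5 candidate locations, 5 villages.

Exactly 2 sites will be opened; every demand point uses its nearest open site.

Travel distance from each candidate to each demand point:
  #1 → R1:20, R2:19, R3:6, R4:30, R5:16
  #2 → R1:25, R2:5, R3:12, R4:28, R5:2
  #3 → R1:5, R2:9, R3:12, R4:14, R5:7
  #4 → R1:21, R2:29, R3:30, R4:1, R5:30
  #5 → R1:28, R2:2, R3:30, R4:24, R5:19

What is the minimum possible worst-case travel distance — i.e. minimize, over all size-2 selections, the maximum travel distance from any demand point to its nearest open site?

Open {#3, #4}.
  Farthest demand point is R3 at travel distance 12 (to #3); all others are ≤ 12.
With {#1, #3} the worst case is 14.
With {#2, #3} the worst case is 14.
No size-2 selection achieves below 12.

12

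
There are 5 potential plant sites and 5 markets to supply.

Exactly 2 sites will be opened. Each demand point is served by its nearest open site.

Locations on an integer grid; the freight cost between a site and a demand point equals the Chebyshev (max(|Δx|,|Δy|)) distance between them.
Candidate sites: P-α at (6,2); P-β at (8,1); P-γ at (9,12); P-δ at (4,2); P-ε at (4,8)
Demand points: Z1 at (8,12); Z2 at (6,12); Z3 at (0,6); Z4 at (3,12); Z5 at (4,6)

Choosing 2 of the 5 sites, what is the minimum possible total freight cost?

14

Open {P-γ, P-ε}.
  Z1→P-γ 1, Z2→P-γ 3, Z3→P-ε 4, Z4→P-ε 4, Z5→P-ε 2  ⇒ total 14.
Compare {P-α, P-ε}: total 18.
Compare {P-β, P-ε}: total 18.
No size-2 selection does better; minimum is 14.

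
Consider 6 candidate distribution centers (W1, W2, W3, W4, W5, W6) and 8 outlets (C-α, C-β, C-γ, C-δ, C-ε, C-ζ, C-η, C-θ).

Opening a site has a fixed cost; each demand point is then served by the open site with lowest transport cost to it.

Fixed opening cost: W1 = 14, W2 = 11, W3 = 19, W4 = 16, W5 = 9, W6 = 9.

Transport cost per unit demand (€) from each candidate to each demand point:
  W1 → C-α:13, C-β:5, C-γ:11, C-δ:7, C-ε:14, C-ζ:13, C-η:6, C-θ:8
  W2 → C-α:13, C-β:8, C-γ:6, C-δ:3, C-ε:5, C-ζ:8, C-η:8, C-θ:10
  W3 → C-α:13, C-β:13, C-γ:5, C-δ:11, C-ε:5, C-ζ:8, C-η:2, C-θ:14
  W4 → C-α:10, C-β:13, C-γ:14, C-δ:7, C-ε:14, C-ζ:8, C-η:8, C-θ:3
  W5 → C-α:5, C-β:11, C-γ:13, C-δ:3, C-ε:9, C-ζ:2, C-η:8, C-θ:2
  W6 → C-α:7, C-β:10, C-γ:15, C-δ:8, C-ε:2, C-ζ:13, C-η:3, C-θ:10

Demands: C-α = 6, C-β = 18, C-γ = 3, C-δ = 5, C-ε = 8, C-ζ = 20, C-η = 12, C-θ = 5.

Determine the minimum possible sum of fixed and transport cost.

291

Open {W1, W3, W5, W6}: assign each demand point to its cheapest open site.
  C-α→W5 6×5=30, C-β→W1 18×5=90, C-γ→W3 3×5=15, C-δ→W5 5×3=15, C-ε→W6 8×2=16, C-ζ→W5 20×2=40, C-η→W3 12×2=24, C-θ→W5 5×2=10
  transport cost 240, fixed 51 → total 291.
Compare {W1, W2, W5, W6}: transport cost 255 + fixed 43 = 298.
Compare {W1, W5, W6}: transport cost 270 + fixed 32 = 302.
Compare {W1, W2, W3, W5, W6}: transport cost 240 + fixed 62 = 302.
All other subsets cost ≥ 298. Minimum total cost: 291.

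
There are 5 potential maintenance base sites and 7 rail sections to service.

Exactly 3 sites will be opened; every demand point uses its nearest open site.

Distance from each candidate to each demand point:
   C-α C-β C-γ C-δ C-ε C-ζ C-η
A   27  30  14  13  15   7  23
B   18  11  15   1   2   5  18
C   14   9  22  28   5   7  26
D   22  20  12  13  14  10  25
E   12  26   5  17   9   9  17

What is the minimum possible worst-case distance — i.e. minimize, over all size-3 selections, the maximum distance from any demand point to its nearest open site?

17

Open {A, B, E}.
  Farthest demand point is C-η at distance 17 (to E); all others are ≤ 17.
With {A, C, E} the worst case is 17.
With {B, C, E} the worst case is 17.
No size-3 selection achieves below 17.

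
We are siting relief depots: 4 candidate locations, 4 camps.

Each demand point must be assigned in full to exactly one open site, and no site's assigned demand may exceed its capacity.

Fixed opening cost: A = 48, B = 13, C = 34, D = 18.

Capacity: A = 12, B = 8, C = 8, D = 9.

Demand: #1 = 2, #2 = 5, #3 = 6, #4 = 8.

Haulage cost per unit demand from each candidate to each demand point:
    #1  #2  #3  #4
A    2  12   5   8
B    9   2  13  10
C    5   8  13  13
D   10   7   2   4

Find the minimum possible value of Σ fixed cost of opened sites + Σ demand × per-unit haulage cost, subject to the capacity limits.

155

Open {A, B, D}; cheapest assignment that respects the capacities:
  A (cap 12, load 8): #1, #3 — cost 2×2 + 6×5 = 34
  B (cap 8, load 5): #2 — cost 5×2 = 10
  D (cap 9, load 8): #4 — cost 8×4 = 32
  Shipping 76, fixed 79 → total 155.
  Any other capacity-feasible assignment to {A, B, D} ships for at least 76.
Compare {A, B, C, D}: its best feasible assignment gives total 189.
Compare {B, C, D}: its best feasible assignment gives total 195.
Every other set of open sites that can feasibly serve all demand totals ≥ 189 even under its best assignment. Minimum: 155.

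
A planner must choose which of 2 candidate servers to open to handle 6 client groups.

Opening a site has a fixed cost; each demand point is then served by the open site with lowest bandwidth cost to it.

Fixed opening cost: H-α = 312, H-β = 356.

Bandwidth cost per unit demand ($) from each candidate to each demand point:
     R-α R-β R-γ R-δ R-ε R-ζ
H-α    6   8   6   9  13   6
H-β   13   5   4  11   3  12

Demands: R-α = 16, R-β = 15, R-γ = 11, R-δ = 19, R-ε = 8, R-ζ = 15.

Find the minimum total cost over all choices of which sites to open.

Open {H-α}: assign each demand point to its cheapest open site.
  R-α→H-α 16×6=96, R-β→H-α 15×8=120, R-γ→H-α 11×6=66, R-δ→H-α 19×9=171, R-ε→H-α 8×13=104, R-ζ→H-α 15×6=90
  bandwidth cost 647, fixed 312 → total 959.
Compare {H-β}: bandwidth cost 740 + fixed 356 = 1096.
Compare {H-α, H-β}: bandwidth cost 500 + fixed 668 = 1168.

959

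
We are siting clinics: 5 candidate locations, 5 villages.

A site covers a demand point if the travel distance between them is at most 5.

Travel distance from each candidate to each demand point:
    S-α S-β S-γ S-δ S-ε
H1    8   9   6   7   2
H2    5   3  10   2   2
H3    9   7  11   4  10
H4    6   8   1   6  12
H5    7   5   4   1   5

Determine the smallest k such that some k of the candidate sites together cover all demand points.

Coverage sets (demand points within 5 of each site):
  H1: {S-ε}
  H2: {S-α, S-β, S-δ, S-ε}
  H3: {S-δ}
  H4: {S-γ}
  H5: {S-β, S-γ, S-δ, S-ε}
No single site covers all 5 demand points.
But {H2, H4} covers everything, so the minimum is 2.

2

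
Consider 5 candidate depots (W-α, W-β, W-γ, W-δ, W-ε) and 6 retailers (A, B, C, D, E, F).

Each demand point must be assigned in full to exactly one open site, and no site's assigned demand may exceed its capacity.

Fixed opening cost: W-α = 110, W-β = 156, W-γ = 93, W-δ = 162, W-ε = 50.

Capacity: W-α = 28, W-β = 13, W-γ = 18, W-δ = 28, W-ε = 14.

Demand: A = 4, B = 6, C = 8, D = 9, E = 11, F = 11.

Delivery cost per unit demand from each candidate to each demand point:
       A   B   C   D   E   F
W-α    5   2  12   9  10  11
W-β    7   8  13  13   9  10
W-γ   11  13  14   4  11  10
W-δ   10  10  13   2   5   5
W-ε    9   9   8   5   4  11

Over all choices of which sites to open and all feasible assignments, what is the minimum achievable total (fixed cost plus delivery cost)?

567

Open {W-α, W-δ, W-ε}; cheapest assignment that respects the capacities:
  W-α (cap 28, load 18): A, B, C — cost 4×5 + 6×2 + 8×12 = 128
  W-δ (cap 28, load 20): D, F — cost 9×2 + 11×5 = 73
  W-ε (cap 14, load 11): E — cost 11×4 = 44
  Shipping 245, fixed 322 → total 567.
  Any other capacity-feasible assignment to {W-α, W-δ, W-ε} ships for at least 245.
Compare {W-α, W-δ}: its best feasible assignment gives total 591.
Compare {W-α, W-γ, W-ε}: its best feasible assignment gives total 598.
Every other set of open sites that can feasibly serve all demand totals ≥ 591 even under its best assignment. Minimum: 567.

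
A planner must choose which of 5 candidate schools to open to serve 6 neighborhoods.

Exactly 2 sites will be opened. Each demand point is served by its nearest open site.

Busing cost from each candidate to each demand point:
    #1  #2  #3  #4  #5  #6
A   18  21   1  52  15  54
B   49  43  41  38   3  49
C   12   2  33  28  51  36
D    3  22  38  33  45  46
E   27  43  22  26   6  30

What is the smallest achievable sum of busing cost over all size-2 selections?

94

Open {A, C}.
  #1→C 12, #2→C 2, #3→A 1, #4→C 28, #5→A 15, #6→C 36  ⇒ total 94.
Compare {C, E}: total 98.
Compare {A, E}: total 102.
No size-2 selection does better; minimum is 94.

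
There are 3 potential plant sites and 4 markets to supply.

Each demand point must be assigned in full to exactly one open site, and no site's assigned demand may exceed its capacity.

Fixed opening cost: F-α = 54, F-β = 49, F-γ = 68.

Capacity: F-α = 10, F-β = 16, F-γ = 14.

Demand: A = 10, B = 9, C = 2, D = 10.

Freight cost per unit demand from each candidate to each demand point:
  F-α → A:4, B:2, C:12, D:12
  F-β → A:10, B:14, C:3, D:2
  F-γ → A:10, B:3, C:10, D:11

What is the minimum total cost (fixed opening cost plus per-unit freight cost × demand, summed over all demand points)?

264

Open {F-α, F-β, F-γ}; cheapest assignment that respects the capacities:
  F-α (cap 10, load 10): A — cost 10×4 = 40
  F-β (cap 16, load 12): C, D — cost 2×3 + 10×2 = 26
  F-γ (cap 14, load 9): B — cost 9×3 = 27
  Shipping 93, fixed 171 → total 264.
  Any other capacity-feasible assignment to {F-α, F-β, F-γ} ships for at least 93.
Total demand is 31 and no other set of sites has combined capacity ≥ 31, so {F-α, F-β, F-γ} is the only feasible choice of open sites. Minimum: 264.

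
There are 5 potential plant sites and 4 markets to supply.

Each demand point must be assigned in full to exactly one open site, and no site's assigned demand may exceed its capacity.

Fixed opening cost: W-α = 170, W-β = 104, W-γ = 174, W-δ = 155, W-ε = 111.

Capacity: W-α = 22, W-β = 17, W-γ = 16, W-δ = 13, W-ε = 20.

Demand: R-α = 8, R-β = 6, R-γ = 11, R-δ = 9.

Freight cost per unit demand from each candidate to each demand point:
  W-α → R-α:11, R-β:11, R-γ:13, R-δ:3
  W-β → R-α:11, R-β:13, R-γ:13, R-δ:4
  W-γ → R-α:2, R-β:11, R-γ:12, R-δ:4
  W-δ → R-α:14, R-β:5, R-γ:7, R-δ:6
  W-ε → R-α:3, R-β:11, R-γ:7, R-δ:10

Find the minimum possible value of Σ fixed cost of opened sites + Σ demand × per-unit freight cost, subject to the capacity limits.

430

Open {W-β, W-ε}; cheapest assignment that respects the capacities:
  W-β (cap 17, load 15): R-β, R-δ — cost 6×13 + 9×4 = 114
  W-ε (cap 20, load 19): R-α, R-γ — cost 8×3 + 11×7 = 101
  Shipping 215, fixed 215 → total 430.
  Any other capacity-feasible assignment to {W-β, W-ε} ships for at least 215.
Compare {W-α, W-ε}: its best feasible assignment gives total 475.
Compare {W-γ, W-ε}: its best feasible assignment gives total 488.
Every other set of open sites that can feasibly serve all demand totals ≥ 475 even under its best assignment. Minimum: 430.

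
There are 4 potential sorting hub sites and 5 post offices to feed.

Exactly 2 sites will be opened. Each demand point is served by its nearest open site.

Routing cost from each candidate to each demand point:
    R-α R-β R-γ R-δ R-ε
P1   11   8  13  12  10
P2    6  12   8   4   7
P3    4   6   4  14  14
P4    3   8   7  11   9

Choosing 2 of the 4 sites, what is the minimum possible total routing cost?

Open {P2, P3}.
  R-α→P3 4, R-β→P3 6, R-γ→P3 4, R-δ→P2 4, R-ε→P2 7  ⇒ total 25.
Compare {P2, P4}: total 29.
Compare {P1, P2}: total 33.
No size-2 selection does better; minimum is 25.

25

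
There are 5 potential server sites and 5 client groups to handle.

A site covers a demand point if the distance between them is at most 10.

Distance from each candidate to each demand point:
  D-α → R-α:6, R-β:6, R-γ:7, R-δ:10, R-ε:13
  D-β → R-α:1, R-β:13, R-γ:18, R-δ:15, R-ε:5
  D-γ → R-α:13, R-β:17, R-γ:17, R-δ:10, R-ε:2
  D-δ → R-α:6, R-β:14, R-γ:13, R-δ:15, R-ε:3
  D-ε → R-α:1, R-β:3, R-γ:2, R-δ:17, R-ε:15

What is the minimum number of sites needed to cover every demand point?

Coverage sets (demand points within 10 of each site):
  D-α: {R-α, R-β, R-γ, R-δ}
  D-β: {R-α, R-ε}
  D-γ: {R-δ, R-ε}
  D-δ: {R-α, R-ε}
  D-ε: {R-α, R-β, R-γ}
No single site covers all 5 demand points.
But {D-α, D-β} covers everything, so the minimum is 2.

2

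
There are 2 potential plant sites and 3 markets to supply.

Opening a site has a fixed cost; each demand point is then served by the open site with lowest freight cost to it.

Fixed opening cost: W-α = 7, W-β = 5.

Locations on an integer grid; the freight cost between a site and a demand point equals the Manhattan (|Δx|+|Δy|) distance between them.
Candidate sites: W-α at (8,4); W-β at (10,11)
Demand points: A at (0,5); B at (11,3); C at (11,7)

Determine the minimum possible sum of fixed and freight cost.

Open {W-α}: assign each demand point to its cheapest open site.
  A→W-α 9, B→W-α 4, C→W-α 6
  freight cost 19, fixed 7 → total 26.
Compare {W-α, W-β}: freight cost 18 + fixed 12 = 30.
Compare {W-β}: freight cost 30 + fixed 5 = 35.

26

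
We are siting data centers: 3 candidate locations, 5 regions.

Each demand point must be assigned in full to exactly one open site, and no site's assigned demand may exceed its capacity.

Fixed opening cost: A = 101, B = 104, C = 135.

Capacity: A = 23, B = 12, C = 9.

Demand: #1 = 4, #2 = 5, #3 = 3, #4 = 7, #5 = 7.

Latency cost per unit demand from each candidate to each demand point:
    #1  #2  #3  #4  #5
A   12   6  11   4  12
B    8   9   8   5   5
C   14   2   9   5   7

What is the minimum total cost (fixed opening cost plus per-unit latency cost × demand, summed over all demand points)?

Open {A, B}; cheapest assignment that respects the capacities:
  A (cap 23, load 15): #2, #3, #4 — cost 5×6 + 3×11 + 7×4 = 91
  B (cap 12, load 11): #1, #5 — cost 4×8 + 7×5 = 67
  Shipping 158, fixed 205 → total 363.
  Any other capacity-feasible assignment to {A, B} ships for at least 158.
Compare {A, C}: its best feasible assignment gives total 424.
Compare {A, B, C}: its best feasible assignment gives total 472.
Every other set of open sites that can feasibly serve all demand totals ≥ 424 even under its best assignment. Minimum: 363.

363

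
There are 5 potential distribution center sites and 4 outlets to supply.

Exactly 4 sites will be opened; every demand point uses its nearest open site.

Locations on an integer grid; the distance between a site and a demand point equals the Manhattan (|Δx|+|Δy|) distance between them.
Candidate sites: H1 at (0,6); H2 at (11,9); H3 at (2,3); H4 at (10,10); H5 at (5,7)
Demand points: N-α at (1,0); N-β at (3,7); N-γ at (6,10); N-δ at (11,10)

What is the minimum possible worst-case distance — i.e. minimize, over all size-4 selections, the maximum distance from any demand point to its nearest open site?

4

Open {H1, H2, H3, H4}.
  Farthest demand point is N-α at distance 4 (to H3); all others are ≤ 4.
With {H1, H2, H3, H5} the worst case is 4.
With {H1, H3, H4, H5} the worst case is 4.
No size-4 selection achieves below 4.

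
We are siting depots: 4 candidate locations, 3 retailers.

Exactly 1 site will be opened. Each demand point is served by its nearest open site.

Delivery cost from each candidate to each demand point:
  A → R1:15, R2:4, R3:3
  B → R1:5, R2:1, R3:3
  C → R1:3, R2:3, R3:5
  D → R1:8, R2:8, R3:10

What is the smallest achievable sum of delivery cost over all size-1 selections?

9

Open {B}.
  R1→B 5, R2→B 1, R3→B 3  ⇒ total 9.
Compare {C}: total 11.
Compare {A}: total 22.
No size-1 selection does better; minimum is 9.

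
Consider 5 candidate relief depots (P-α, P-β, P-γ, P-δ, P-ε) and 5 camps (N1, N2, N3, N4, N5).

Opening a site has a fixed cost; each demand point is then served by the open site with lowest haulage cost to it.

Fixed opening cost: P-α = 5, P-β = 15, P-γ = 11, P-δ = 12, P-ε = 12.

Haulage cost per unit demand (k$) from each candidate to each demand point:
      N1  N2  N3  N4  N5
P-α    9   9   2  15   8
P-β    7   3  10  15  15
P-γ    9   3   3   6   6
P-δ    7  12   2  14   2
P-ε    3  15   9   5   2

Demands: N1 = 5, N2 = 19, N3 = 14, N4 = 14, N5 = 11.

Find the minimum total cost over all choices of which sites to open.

220

Open {P-α, P-γ, P-ε}: assign each demand point to its cheapest open site.
  N1→P-ε 5×3=15, N2→P-γ 19×3=57, N3→P-α 14×2=28, N4→P-ε 14×5=70, N5→P-ε 11×2=22
  haulage cost 192, fixed 28 → total 220.
Compare {P-α, P-β, P-ε}: haulage cost 192 + fixed 32 = 224.
Compare {P-γ, P-δ, P-ε}: haulage cost 192 + fixed 35 = 227.
Compare {P-γ, P-ε}: haulage cost 206 + fixed 23 = 229.
All other subsets cost ≥ 224. Minimum total cost: 220.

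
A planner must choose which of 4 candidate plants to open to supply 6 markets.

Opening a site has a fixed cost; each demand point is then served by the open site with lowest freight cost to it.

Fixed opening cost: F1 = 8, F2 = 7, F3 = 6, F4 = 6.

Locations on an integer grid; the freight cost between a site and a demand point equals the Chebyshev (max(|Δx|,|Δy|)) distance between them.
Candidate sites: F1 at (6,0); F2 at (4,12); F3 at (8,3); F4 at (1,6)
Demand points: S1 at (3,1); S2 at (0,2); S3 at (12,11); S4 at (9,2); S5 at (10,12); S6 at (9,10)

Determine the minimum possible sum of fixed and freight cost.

44

Open {F3}: assign each demand point to its cheapest open site.
  S1→F3 5, S2→F3 8, S3→F3 8, S4→F3 1, S5→F3 9, S6→F3 7
  freight cost 38, fixed 6 → total 44.
Compare {F1, F2}: freight cost 31 + fixed 15 = 46.
Compare {F2, F3}: freight cost 33 + fixed 13 = 46.
Compare {F3, F4}: freight cost 34 + fixed 12 = 46.
All other subsets cost ≥ 46. Minimum total cost: 44.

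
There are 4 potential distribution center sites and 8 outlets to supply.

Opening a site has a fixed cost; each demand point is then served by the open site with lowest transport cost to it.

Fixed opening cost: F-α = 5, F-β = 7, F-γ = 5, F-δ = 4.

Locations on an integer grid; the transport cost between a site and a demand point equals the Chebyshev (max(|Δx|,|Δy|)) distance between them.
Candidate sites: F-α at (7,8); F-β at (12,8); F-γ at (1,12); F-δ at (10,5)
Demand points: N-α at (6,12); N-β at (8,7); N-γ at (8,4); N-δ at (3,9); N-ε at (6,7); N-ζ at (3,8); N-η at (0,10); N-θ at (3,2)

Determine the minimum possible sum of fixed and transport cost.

35

Open {F-α, F-γ}: assign each demand point to its cheapest open site.
  N-α→F-α 4, N-β→F-α 1, N-γ→F-α 4, N-δ→F-γ 3, N-ε→F-α 1, N-ζ→F-α 4, N-η→F-γ 2, N-θ→F-α 6
  transport cost 25, fixed 10 → total 35.
Compare {F-α}: transport cost 31 + fixed 5 = 36.
Compare {F-α, F-γ, F-δ}: transport cost 23 + fixed 14 = 37.
Compare {F-α, F-δ}: transport cost 29 + fixed 9 = 38.
All other subsets cost ≥ 36. Minimum total cost: 35.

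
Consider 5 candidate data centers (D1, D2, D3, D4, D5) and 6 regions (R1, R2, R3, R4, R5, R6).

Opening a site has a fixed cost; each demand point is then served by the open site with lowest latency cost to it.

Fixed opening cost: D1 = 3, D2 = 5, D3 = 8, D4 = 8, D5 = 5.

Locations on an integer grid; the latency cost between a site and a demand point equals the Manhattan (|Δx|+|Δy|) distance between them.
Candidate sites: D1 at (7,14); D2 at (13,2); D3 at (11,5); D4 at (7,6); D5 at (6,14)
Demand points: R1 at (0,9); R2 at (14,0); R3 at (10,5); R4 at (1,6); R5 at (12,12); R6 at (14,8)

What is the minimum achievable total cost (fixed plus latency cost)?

Open {D1, D2, D4}: assign each demand point to its cheapest open site.
  R1→D4 10, R2→D2 3, R3→D4 4, R4→D4 6, R5→D1 7, R6→D2 7
  latency cost 37, fixed 16 → total 53.
Compare {D2, D4}: latency cost 41 + fixed 13 = 54.
Compare {D3, D4}: latency cost 39 + fixed 16 = 55.
Compare {D2, D3, D4}: latency cost 34 + fixed 21 = 55.
All other subsets cost ≥ 54. Minimum total cost: 53.

53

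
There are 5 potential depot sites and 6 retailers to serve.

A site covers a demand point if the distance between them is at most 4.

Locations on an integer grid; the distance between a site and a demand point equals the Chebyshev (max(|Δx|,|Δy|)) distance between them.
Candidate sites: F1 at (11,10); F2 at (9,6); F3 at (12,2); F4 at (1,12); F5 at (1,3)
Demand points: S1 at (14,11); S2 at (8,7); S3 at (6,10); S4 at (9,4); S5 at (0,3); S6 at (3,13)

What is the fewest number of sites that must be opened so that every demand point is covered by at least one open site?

Coverage sets (demand points within 4 of each site):
  F1: {S1, S2}
  F2: {S2, S3, S4}
  F3: {S4}
  F4: {S6}
  F5: {S5}
No 3 sites suffice: every size-3 union leaves at least one demand point uncovered.
But {F1, F2, F4, F5} covers everything, so the minimum is 4.

4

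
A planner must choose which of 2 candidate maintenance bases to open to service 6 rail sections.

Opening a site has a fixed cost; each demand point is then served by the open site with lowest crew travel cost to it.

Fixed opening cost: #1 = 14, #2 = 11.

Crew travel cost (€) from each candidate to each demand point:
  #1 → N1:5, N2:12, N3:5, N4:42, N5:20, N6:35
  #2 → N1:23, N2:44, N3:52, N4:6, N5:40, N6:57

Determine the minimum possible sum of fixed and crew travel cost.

108

Open {#1, #2}: assign each demand point to its cheapest open site.
  N1→#1 5, N2→#1 12, N3→#1 5, N4→#2 6, N5→#1 20, N6→#1 35
  crew travel cost 83, fixed 25 → total 108.
Compare {#1}: crew travel cost 119 + fixed 14 = 133.
Compare {#2}: crew travel cost 222 + fixed 11 = 233.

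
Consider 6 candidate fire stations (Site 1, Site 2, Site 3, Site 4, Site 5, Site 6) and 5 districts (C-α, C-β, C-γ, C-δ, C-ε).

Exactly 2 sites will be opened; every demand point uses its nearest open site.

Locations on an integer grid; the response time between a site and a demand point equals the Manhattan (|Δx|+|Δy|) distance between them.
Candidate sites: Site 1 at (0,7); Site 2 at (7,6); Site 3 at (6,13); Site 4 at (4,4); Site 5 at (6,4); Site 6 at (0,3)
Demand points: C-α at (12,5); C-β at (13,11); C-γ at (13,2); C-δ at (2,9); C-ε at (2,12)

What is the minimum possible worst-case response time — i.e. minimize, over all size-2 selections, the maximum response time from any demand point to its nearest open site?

Open {Site 3, Site 5}.
  Farthest demand point is C-β at response time 9 (to Site 3); all others are ≤ 9.
With {Site 2, Site 3} the worst case is 10.
With {Site 1, Site 2} the worst case is 11.
No size-2 selection achieves below 9.

9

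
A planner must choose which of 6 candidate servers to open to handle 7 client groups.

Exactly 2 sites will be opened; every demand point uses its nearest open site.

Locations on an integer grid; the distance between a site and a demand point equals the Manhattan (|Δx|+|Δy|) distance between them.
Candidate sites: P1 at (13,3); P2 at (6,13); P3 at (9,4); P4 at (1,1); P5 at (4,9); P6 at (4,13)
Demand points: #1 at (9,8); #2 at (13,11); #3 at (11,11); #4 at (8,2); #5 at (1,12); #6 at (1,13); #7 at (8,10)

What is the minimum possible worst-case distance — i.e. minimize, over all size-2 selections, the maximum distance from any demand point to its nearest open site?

8

Open {P1, P2}.
  Farthest demand point is #1 at distance 8 (to P2); all others are ≤ 8.
With {P1, P5} the worst case is 9.
With {P1, P6} the worst case is 9.
No size-2 selection achieves below 8.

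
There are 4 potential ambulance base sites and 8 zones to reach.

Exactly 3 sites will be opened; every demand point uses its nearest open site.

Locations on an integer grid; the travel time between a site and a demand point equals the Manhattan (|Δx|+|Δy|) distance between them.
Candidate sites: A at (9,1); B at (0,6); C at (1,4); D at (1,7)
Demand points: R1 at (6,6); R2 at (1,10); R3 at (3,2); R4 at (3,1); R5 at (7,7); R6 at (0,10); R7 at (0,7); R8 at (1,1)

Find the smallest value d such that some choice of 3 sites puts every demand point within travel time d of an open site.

Open {A, C, D}.
  Farthest demand point is R1 at travel time 6 (to D); all others are ≤ 6.
With {B, C, D} the worst case is 6.
With {A, B, D} the worst case is 7.
No size-3 selection achieves below 6.

6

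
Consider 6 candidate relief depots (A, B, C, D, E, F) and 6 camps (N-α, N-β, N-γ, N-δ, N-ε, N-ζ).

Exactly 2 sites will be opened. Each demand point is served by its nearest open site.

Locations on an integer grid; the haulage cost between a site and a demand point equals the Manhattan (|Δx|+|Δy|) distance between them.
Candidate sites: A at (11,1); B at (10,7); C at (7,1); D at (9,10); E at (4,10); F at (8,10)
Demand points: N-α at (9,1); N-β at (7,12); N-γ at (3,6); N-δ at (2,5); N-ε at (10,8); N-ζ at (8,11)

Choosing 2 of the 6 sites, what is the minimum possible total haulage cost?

Open {C, F}.
  N-α→C 2, N-β→F 3, N-γ→C 9, N-δ→C 9, N-ε→F 4, N-ζ→F 1  ⇒ total 28.
Compare {C, D}: total 29.
Compare {A, F}: total 30.
No size-2 selection does better; minimum is 28.

28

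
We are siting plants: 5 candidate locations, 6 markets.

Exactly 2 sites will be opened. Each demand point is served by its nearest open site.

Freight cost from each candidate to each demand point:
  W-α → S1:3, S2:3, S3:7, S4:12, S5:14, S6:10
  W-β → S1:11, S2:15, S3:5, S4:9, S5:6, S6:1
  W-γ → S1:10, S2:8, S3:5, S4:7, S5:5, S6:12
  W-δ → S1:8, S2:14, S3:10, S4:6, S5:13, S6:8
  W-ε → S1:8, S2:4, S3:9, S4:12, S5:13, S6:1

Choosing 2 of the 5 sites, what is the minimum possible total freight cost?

27

Open {W-α, W-β}.
  S1→W-α 3, S2→W-α 3, S3→W-β 5, S4→W-β 9, S5→W-β 6, S6→W-β 1  ⇒ total 27.
Compare {W-γ, W-ε}: total 30.
Compare {W-α, W-γ}: total 33.
No size-2 selection does better; minimum is 27.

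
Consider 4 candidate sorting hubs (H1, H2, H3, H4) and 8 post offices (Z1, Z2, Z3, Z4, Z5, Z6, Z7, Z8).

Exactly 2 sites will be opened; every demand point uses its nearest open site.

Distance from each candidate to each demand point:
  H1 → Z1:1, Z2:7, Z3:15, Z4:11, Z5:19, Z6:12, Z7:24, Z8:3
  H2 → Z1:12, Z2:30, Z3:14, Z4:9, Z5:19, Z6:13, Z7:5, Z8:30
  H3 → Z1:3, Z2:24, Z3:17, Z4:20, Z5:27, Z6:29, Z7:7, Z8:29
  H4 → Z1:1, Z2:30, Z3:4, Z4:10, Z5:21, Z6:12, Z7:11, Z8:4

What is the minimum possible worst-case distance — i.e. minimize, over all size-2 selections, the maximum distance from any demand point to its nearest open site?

Open {H1, H2}.
  Farthest demand point is Z5 at distance 19 (to H1); all others are ≤ 19.
With {H1, H3} the worst case is 19.
With {H1, H4} the worst case is 19.
No size-2 selection achieves below 19.

19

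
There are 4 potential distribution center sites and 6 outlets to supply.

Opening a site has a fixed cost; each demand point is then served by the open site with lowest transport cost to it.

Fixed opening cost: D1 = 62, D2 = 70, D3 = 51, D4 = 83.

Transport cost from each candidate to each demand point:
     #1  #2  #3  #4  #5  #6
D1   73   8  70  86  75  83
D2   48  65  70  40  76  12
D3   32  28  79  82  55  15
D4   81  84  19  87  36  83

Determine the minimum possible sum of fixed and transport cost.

Open {D3}: assign each demand point to its cheapest open site.
  #1→D3 32, #2→D3 28, #3→D3 79, #4→D3 82, #5→D3 55, #6→D3 15
  transport cost 291, fixed 51 → total 342.
Compare {D3, D4}: transport cost 212 + fixed 134 = 346.
Compare {D2, D3}: transport cost 237 + fixed 121 = 358.
Compare {D2, D3, D4}: transport cost 167 + fixed 204 = 371.
All other subsets cost ≥ 346. Minimum total cost: 342.

342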